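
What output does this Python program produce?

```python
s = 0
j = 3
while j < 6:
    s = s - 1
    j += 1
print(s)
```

-3

j=3: s = 0-1 = -1
j=4: s = (-1)-1 = -2
j=5: s = (-2)-1 = -3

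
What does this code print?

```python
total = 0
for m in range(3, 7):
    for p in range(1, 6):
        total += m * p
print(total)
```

270

m=3,p=1: total = 0+3 = 3
m=3,p=2: total = 3+6 = 9
m=3,p=3: total = 9+9 = 18
m=3,p=4: total = 18+12 = 30
m=3,p=5: total = 30+15 = 45
m=4,p=1: total = 45+4 = 49
m=4,p=2: total = 49+8 = 57
m=4,p=3: total = 57+12 = 69
m=4,p=4: total = 69+16 = 85
m=4,p=5: total = 85+20 = 105
m=5,p=1: total = 105+5 = 110
m=5,p=2: total = 110+10 = 120
m=5,p=3: total = 120+15 = 135
m=5,p=4: total = 135+20 = 155
m=5,p=5: total = 155+25 = 180
m=6,p=1: total = 180+6 = 186
m=6,p=2: total = 186+12 = 198
m=6,p=3: total = 198+18 = 216
m=6,p=4: total = 216+24 = 240
m=6,p=5: total = 240+30 = 270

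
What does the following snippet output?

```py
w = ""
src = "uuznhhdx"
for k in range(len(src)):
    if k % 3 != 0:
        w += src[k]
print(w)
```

uzhhx

k=0: skip
k=1: add 'u' → 'u'
k=2: add 'z' → 'uz'
k=3: skip
k=4: add 'h' → 'uzh'
k=5: add 'h' → 'uzhh'
k=6: skip
k=7: add 'x' → 'uzhhx'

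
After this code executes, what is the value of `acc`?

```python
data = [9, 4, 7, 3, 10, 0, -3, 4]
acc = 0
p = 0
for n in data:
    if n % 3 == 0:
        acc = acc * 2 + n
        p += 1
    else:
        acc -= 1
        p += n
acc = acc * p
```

n=9: %3==0, acc = 0*2+9 = 9; p=1
n=4: not %3==0, acc = 9-1 = 8; p=5
n=7: not %3==0, acc = 8-1 = 7; p=12
n=3: %3==0, acc = 7*2+3 = 17; p=13
n=10: not %3==0, acc = 17-1 = 16; p=23
n=0: %3==0, acc = 16*2+0 = 32; p=24
n=-3: %3==0, acc = 32*2+(-3) = 61; p=25
n=4: not %3==0, acc = 61-1 = 60; p=29
acc*p = 60*29 = 1740

1740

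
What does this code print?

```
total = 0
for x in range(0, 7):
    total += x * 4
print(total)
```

84

x=0: total = 0+0*4 = 0
x=1: total = 0+1*4 = 4
x=2: total = 4+2*4 = 12
x=3: total = 12+3*4 = 24
x=4: total = 24+4*4 = 40
x=5: total = 40+5*4 = 60
x=6: total = 60+6*4 = 84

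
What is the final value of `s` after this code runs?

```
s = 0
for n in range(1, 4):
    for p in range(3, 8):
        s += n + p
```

n=1,p=3: s = 0+4 = 4
n=1,p=4: s = 4+5 = 9
n=1,p=5: s = 9+6 = 15
n=1,p=6: s = 15+7 = 22
n=1,p=7: s = 22+8 = 30
n=2,p=3: s = 30+5 = 35
n=2,p=4: s = 35+6 = 41
n=2,p=5: s = 41+7 = 48
n=2,p=6: s = 48+8 = 56
n=2,p=7: s = 56+9 = 65
n=3,p=3: s = 65+6 = 71
n=3,p=4: s = 71+7 = 78
n=3,p=5: s = 78+8 = 86
n=3,p=6: s = 86+9 = 95
n=3,p=7: s = 95+10 = 105

105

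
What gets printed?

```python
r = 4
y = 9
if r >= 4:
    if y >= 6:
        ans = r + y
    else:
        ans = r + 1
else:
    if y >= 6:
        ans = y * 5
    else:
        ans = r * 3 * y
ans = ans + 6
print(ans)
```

r=4, y=9
r >= 4 is True; y >= 6 is True
→ ans = r + y = 13
ans = 13+6 = 19

19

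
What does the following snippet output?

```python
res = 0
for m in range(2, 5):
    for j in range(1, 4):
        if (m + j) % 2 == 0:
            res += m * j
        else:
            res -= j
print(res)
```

14

m=2,j=1: odd sum, res = 0-1 = -1
m=2,j=2: even sum, res = (-1)+4 = 3
m=2,j=3: odd sum, res = 3-3 = 0
m=3,j=1: even sum, res = 0+3 = 3
m=3,j=2: odd sum, res = 3-2 = 1
m=3,j=3: even sum, res = 1+9 = 10
m=4,j=1: odd sum, res = 10-1 = 9
m=4,j=2: even sum, res = 9+8 = 17
m=4,j=3: odd sum, res = 17-3 = 14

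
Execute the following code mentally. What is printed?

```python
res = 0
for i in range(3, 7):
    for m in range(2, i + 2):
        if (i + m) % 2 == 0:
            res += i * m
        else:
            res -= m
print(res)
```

i=3,m=2: odd sum, res = 0-2 = -2
i=3,m=3: even sum, res = (-2)+9 = 7
i=3,m=4: odd sum, res = 7-4 = 3
i=4,m=2: even sum, res = 3+8 = 11
i=4,m=3: odd sum, res = 11-3 = 8
i=4,m=4: even sum, res = 8+16 = 24
i=4,m=5: odd sum, res = 24-5 = 19
i=5,m=2: odd sum, res = 19-2 = 17
i=5,m=3: even sum, res = 17+15 = 32
i=5,m=4: odd sum, res = 32-4 = 28
i=5,m=5: even sum, res = 28+25 = 53
i=5,m=6: odd sum, res = 53-6 = 47
i=6,m=2: even sum, res = 47+12 = 59
i=6,m=3: odd sum, res = 59-3 = 56
i=6,m=4: even sum, res = 56+24 = 80
i=6,m=5: odd sum, res = 80-5 = 75
i=6,m=6: even sum, res = 75+36 = 111
i=6,m=7: odd sum, res = 111-7 = 104

104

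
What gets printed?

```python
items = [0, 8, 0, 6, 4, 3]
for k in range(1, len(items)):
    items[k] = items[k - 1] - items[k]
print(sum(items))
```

k=1: items[1] = 0-8 = -8 → [0, -8, 0, 6, 4, 3]
k=2: items[2] = (-8)-0 = -8 → [0, -8, -8, 6, 4, 3]
k=3: items[3] = (-8)-6 = -14 → [0, -8, -8, -14, 4, 3]
k=4: items[4] = (-14)-4 = -18 → [0, -8, -8, -14, -18, 3]
k=5: items[5] = (-18)-3 = -21 → [0, -8, -8, -14, -18, -21]
sum = -69

-69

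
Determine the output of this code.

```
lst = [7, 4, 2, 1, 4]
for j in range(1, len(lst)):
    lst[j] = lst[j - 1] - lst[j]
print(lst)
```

j=1: lst[1] = 7-4 = 3 → [7, 3, 2, 1, 4]
j=2: lst[2] = 3-2 = 1 → [7, 3, 1, 1, 4]
j=3: lst[3] = 1-1 = 0 → [7, 3, 1, 0, 4]
j=4: lst[4] = 0-4 = -4 → [7, 3, 1, 0, -4]

[7, 3, 1, 0, -4]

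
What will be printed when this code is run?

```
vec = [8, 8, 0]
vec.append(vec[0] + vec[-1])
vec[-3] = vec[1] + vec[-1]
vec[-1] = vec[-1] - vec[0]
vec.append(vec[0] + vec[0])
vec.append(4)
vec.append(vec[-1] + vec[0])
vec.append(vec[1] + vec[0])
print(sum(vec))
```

80

append vec[0]+vec[-1] = 8+0 = 8 → [8, 8, 0, 8]
vec[-3] = vec[1]+vec[-1] = 8+8 = 16 → [8, 16, 0, 8]
vec[-1] = vec[-1]-vec[0] = 8-8 = 0 → [8, 16, 0, 0]
append vec[0]+vec[0] = 8+8 = 16 → [8, 16, 0, 0, 16]
append 4 → [8, 16, 0, 0, 16, 4]
append vec[-1]+vec[0] = 4+8 = 12 → [8, 16, 0, 0, 16, 4, 12]
append vec[1]+vec[0] = 16+8 = 24 → [8, 16, 0, 0, 16, 4, 12, 24]
sum = 80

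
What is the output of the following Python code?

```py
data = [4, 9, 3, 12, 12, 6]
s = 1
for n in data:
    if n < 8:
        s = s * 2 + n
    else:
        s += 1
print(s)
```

44

n=4: <8, s = 1*2+4 = 6
n=9: not <8, s = 6+1 = 7
n=3: <8, s = 7*2+3 = 17
n=12: not <8, s = 17+1 = 18
n=12: not <8, s = 18+1 = 19
n=6: <8, s = 19*2+6 = 44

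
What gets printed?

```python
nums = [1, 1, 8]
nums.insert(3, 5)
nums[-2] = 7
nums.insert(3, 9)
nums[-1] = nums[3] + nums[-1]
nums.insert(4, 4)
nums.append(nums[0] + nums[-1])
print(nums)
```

[1, 1, 7, 9, 4, 14, 15]

insert 5 at 3 → [1, 1, 8, 5]
nums[-2] = 7 → [1, 1, 7, 5]
insert 9 at 3 → [1, 1, 7, 9, 5]
nums[-1] = nums[3]+nums[-1] = 9+5 = 14 → [1, 1, 7, 9, 14]
insert 4 at 4 → [1, 1, 7, 9, 4, 14]
append nums[0]+nums[-1] = 1+14 = 15 → [1, 1, 7, 9, 4, 14, 15]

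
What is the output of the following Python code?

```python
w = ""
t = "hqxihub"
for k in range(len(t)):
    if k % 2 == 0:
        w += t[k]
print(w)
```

k=0: add 'h' → 'h'
k=1: skip
k=2: add 'x' → 'hx'
k=3: skip
k=4: add 'h' → 'hxh'
k=5: skip
k=6: add 'b' → 'hxhb'

hxhb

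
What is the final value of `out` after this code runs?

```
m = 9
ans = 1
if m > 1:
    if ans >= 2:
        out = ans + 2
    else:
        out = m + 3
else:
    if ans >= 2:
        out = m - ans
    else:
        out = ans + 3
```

12

m=9, ans=1
m > 1 is True; ans >= 2 is False
→ out = m + 3 = 12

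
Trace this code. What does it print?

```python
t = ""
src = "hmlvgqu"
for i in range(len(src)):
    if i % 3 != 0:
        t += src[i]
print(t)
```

i=0: skip
i=1: add 'm' → 'm'
i=2: add 'l' → 'ml'
i=3: skip
i=4: add 'g' → 'mlg'
i=5: add 'q' → 'mlgq'
i=6: skip

mlgq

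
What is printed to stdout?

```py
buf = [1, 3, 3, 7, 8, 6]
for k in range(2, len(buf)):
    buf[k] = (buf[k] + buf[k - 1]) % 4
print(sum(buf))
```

k=2: buf[2] = (3+3)%4 = 2 → [1, 3, 2, 7, 8, 6]
k=3: buf[3] = (7+2)%4 = 1 → [1, 3, 2, 1, 8, 6]
k=4: buf[4] = (8+1)%4 = 1 → [1, 3, 2, 1, 1, 6]
k=5: buf[5] = (6+1)%4 = 3 → [1, 3, 2, 1, 1, 3]
sum = 11

11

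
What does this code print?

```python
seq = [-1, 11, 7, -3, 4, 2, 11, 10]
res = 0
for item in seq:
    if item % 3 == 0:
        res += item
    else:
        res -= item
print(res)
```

-47

item=-1: not %3==0, res = 0-(-1) = 1
item=11: not %3==0, res = 1-11 = -10
item=7: not %3==0, res = (-10)-7 = -17
item=-3: %3==0, res = (-17)+(-3) = -20
item=4: not %3==0, res = (-20)-4 = -24
item=2: not %3==0, res = (-24)-2 = -26
item=11: not %3==0, res = (-26)-11 = -37
item=10: not %3==0, res = (-37)-10 = -47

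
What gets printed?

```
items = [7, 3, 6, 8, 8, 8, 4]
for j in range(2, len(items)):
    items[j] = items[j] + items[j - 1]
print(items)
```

[7, 3, 9, 17, 25, 33, 37]

j=2: items[2] = 6+3 = 9 → [7, 3, 9, 8, 8, 8, 4]
j=3: items[3] = 8+9 = 17 → [7, 3, 9, 17, 8, 8, 4]
j=4: items[4] = 8+17 = 25 → [7, 3, 9, 17, 25, 8, 4]
j=5: items[5] = 8+25 = 33 → [7, 3, 9, 17, 25, 33, 4]
j=6: items[6] = 4+33 = 37 → [7, 3, 9, 17, 25, 33, 37]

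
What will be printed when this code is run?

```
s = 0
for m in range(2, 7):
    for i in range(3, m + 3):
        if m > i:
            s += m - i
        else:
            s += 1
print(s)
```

24

m=2,i=3: not 2>3, s = 0+1 = 1
m=2,i=4: not 2>4, s = 1+1 = 2
m=3,i=3: not 3>3, s = 2+1 = 3
m=3,i=4: not 3>4, s = 3+1 = 4
m=3,i=5: not 3>5, s = 4+1 = 5
m=4,i=3: 4>3, s = 5+1 = 6
m=4,i=4: not 4>4, s = 6+1 = 7
m=4,i=5: not 4>5, s = 7+1 = 8
m=4,i=6: not 4>6, s = 8+1 = 9
m=5,i=3: 5>3, s = 9+2 = 11
m=5,i=4: 5>4, s = 11+1 = 12
m=5,i=5: not 5>5, s = 12+1 = 13
m=5,i=6: not 5>6, s = 13+1 = 14
m=5,i=7: not 5>7, s = 14+1 = 15
m=6,i=3: 6>3, s = 15+3 = 18
m=6,i=4: 6>4, s = 18+2 = 20
m=6,i=5: 6>5, s = 20+1 = 21
m=6,i=6: not 6>6, s = 21+1 = 22
m=6,i=7: not 6>7, s = 22+1 = 23
m=6,i=8: not 6>8, s = 23+1 = 24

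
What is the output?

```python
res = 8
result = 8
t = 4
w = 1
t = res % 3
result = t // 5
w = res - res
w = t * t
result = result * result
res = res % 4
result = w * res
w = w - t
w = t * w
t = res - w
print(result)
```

0

t = 8%3 = 2
result = 2//5 = 0
w = 8-8 = 0
w = 2*2 = 4
result = 0*0 = 0
res = 8%4 = 0
result = 4*0 = 0
w = 4-2 = 2
w = 2*2 = 4
t = 0-4 = -4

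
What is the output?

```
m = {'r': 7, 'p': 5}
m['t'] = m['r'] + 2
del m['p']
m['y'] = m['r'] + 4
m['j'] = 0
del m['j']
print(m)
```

{'r': 7, 't': 9, 'y': 11}

m['t'] = m['r']+2 = 9 → {'r': 7, 'p': 5, 't': 9}
del 'p' → {'r': 7, 't': 9}
m['y'] = m['r']+4 = 11 → {'r': 7, 't': 9, 'y': 11}
m['j'] = 0 → {'r': 7, 't': 9, 'y': 11, 'j': 0}
del 'j' → {'r': 7, 't': 9, 'y': 11}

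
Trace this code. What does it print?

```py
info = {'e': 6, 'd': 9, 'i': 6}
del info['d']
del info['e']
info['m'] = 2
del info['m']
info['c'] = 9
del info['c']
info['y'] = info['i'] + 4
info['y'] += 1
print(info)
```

{'i': 6, 'y': 11}

del 'd' → {'e': 6, 'i': 6}
del 'e' → {'i': 6}
info['m'] = 2 → {'i': 6, 'm': 2}
del 'm' → {'i': 6}
info['c'] = 9 → {'i': 6, 'c': 9}
del 'c' → {'i': 6}
info['y'] = info['i']+4 = 10 → {'i': 6, 'y': 10}
info['y'] = 10+1 = 11 → {'i': 6, 'y': 11}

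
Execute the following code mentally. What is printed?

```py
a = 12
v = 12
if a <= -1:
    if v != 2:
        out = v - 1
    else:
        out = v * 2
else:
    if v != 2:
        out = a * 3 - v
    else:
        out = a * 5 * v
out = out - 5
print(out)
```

19

a=12, v=12
a <= -1 is False; v != 2 is True
→ out = a * 3 - v = 24
out = 24-5 = 19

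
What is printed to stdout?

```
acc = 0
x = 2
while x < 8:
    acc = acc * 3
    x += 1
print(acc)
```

0

x=2: acc = 0*3 = 0
x=3: acc = 0*3 = 0
x=4: acc = 0*3 = 0
x=5: acc = 0*3 = 0
x=6: acc = 0*3 = 0
x=7: acc = 0*3 = 0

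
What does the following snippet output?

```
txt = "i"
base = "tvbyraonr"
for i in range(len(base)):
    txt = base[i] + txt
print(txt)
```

i=0: prepend 't' → 'ti'
i=1: prepend 'v' → 'vti'
i=2: prepend 'b' → 'bvti'
i=3: prepend 'y' → 'ybvti'
i=4: prepend 'r' → 'rybvti'
i=5: prepend 'a' → 'arybvti'
i=6: prepend 'o' → 'oarybvti'
i=7: prepend 'n' → 'noarybvti'
i=8: prepend 'r' → 'rnoarybvti'

rnoarybvti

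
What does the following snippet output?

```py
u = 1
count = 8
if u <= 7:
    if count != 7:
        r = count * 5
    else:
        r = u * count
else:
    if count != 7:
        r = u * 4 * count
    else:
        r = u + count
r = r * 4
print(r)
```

160

u=1, count=8
u <= 7 is True; count != 7 is True
→ r = count * 5 = 40
r = 40*4 = 160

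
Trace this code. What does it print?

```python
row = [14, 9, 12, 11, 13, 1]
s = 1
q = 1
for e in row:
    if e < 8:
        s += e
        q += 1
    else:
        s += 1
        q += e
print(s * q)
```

e=14: not <8, s = 1+1 = 2; q=15
e=9: not <8, s = 2+1 = 3; q=24
e=12: not <8, s = 3+1 = 4; q=36
e=11: not <8, s = 4+1 = 5; q=47
e=13: not <8, s = 5+1 = 6; q=60
e=1: <8, s = 6+1 = 7; q=61
s*q = 7*61 = 427

427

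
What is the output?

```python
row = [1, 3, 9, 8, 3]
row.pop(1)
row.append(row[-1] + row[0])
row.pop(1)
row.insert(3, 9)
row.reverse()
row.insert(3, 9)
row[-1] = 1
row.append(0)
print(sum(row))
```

34

pop(1) removes 3 → [1, 9, 8, 3]
append row[-1]+row[0] = 3+1 = 4 → [1, 9, 8, 3, 4]
pop(1) removes 9 → [1, 8, 3, 4]
insert 9 at 3 → [1, 8, 3, 9, 4]
reverse → [4, 9, 3, 8, 1]
insert 9 at 3 → [4, 9, 3, 9, 8, 1]
row[-1] = 1 → [4, 9, 3, 9, 8, 1]
append 0 → [4, 9, 3, 9, 8, 1, 0]
sum = 34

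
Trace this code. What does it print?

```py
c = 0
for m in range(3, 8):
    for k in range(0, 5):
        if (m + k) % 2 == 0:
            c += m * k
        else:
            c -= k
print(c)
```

94

m=3,k=0: odd sum, c = 0-0 = 0
m=3,k=1: even sum, c = 0+3 = 3
m=3,k=2: odd sum, c = 3-2 = 1
m=3,k=3: even sum, c = 1+9 = 10
m=3,k=4: odd sum, c = 10-4 = 6
m=4,k=0: even sum, c = 6+0 = 6
m=4,k=1: odd sum, c = 6-1 = 5
m=4,k=2: even sum, c = 5+8 = 13
m=4,k=3: odd sum, c = 13-3 = 10
m=4,k=4: even sum, c = 10+16 = 26
m=5,k=0: odd sum, c = 26-0 = 26
m=5,k=1: even sum, c = 26+5 = 31
m=5,k=2: odd sum, c = 31-2 = 29
m=5,k=3: even sum, c = 29+15 = 44
m=5,k=4: odd sum, c = 44-4 = 40
m=6,k=0: even sum, c = 40+0 = 40
m=6,k=1: odd sum, c = 40-1 = 39
m=6,k=2: even sum, c = 39+12 = 51
m=6,k=3: odd sum, c = 51-3 = 48
m=6,k=4: even sum, c = 48+24 = 72
m=7,k=0: odd sum, c = 72-0 = 72
m=7,k=1: even sum, c = 72+7 = 79
m=7,k=2: odd sum, c = 79-2 = 77
m=7,k=3: even sum, c = 77+21 = 98
m=7,k=4: odd sum, c = 98-4 = 94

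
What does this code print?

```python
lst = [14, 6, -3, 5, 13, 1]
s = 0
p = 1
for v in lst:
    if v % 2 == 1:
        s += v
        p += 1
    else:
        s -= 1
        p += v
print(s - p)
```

v=14: not odd, s = 0-1 = -1; p=15
v=6: not odd, s = (-1)-1 = -2; p=21
v=-3: odd, s = (-2)+(-3) = -5; p=22
v=5: odd, s = (-5)+5 = 0; p=23
v=13: odd, s = 0+13 = 13; p=24
v=1: odd, s = 13+1 = 14; p=25
s-p = 14-25 = -11

-11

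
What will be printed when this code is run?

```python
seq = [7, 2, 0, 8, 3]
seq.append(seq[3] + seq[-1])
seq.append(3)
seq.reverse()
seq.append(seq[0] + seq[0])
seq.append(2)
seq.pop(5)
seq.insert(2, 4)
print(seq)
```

[3, 11, 4, 3, 8, 0, 7, 6, 2]

append seq[3]+seq[-1] = 8+3 = 11 → [7, 2, 0, 8, 3, 11]
append 3 → [7, 2, 0, 8, 3, 11, 3]
reverse → [3, 11, 3, 8, 0, 2, 7]
append seq[0]+seq[0] = 3+3 = 6 → [3, 11, 3, 8, 0, 2, 7, 6]
append 2 → [3, 11, 3, 8, 0, 2, 7, 6, 2]
pop(5) removes 2 → [3, 11, 3, 8, 0, 7, 6, 2]
insert 4 at 2 → [3, 11, 4, 3, 8, 0, 7, 6, 2]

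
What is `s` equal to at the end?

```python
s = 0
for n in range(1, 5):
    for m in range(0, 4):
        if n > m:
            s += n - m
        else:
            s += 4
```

n=1,m=0: 1>0, s = 0+1 = 1
n=1,m=1: not 1>1, s = 1+4 = 5
n=1,m=2: not 1>2, s = 5+4 = 9
n=1,m=3: not 1>3, s = 9+4 = 13
n=2,m=0: 2>0, s = 13+2 = 15
n=2,m=1: 2>1, s = 15+1 = 16
n=2,m=2: not 2>2, s = 16+4 = 20
n=2,m=3: not 2>3, s = 20+4 = 24
n=3,m=0: 3>0, s = 24+3 = 27
n=3,m=1: 3>1, s = 27+2 = 29
n=3,m=2: 3>2, s = 29+1 = 30
n=3,m=3: not 3>3, s = 30+4 = 34
n=4,m=0: 4>0, s = 34+4 = 38
n=4,m=1: 4>1, s = 38+3 = 41
n=4,m=2: 4>2, s = 41+2 = 43
n=4,m=3: 4>3, s = 43+1 = 44

44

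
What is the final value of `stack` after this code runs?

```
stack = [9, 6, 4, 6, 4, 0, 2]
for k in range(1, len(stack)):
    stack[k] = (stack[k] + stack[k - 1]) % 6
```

[9, 3, 1, 1, 5, 5, 1]

k=1: stack[1] = (6+9)%6 = 3 → [9, 3, 4, 6, 4, 0, 2]
k=2: stack[2] = (4+3)%6 = 1 → [9, 3, 1, 6, 4, 0, 2]
k=3: stack[3] = (6+1)%6 = 1 → [9, 3, 1, 1, 4, 0, 2]
k=4: stack[4] = (4+1)%6 = 5 → [9, 3, 1, 1, 5, 0, 2]
k=5: stack[5] = (0+5)%6 = 5 → [9, 3, 1, 1, 5, 5, 2]
k=6: stack[6] = (2+5)%6 = 1 → [9, 3, 1, 1, 5, 5, 1]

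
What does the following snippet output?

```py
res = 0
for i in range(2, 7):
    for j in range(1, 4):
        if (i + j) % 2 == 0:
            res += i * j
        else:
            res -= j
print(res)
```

i=2,j=1: odd sum, res = 0-1 = -1
i=2,j=2: even sum, res = (-1)+4 = 3
i=2,j=3: odd sum, res = 3-3 = 0
i=3,j=1: even sum, res = 0+3 = 3
i=3,j=2: odd sum, res = 3-2 = 1
i=3,j=3: even sum, res = 1+9 = 10
i=4,j=1: odd sum, res = 10-1 = 9
i=4,j=2: even sum, res = 9+8 = 17
i=4,j=3: odd sum, res = 17-3 = 14
i=5,j=1: even sum, res = 14+5 = 19
i=5,j=2: odd sum, res = 19-2 = 17
i=5,j=3: even sum, res = 17+15 = 32
i=6,j=1: odd sum, res = 32-1 = 31
i=6,j=2: even sum, res = 31+12 = 43
i=6,j=3: odd sum, res = 43-3 = 40

40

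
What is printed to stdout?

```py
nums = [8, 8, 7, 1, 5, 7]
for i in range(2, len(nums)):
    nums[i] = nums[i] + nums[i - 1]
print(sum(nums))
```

i=2: nums[2] = 7+8 = 15 → [8, 8, 15, 1, 5, 7]
i=3: nums[3] = 1+15 = 16 → [8, 8, 15, 16, 5, 7]
i=4: nums[4] = 5+16 = 21 → [8, 8, 15, 16, 21, 7]
i=5: nums[5] = 7+21 = 28 → [8, 8, 15, 16, 21, 28]
sum = 96

96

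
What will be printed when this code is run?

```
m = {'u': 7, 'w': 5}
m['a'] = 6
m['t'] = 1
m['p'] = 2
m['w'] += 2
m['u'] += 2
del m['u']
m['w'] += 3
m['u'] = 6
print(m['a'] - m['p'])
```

4

m['a'] = 6 → {'u': 7, 'w': 5, 'a': 6}
m['t'] = 1 → {'u': 7, 'w': 5, 'a': 6, 't': 1}
m['p'] = 2 → {'u': 7, 'w': 5, 'a': 6, 't': 1, 'p': 2}
m['w'] = 5+2 = 7 → {'u': 7, 'w': 7, 'a': 6, 't': 1, 'p': 2}
m['u'] = 7+2 = 9 → {'u': 9, 'w': 7, 'a': 6, 't': 1, 'p': 2}
del 'u' → {'w': 7, 'a': 6, 't': 1, 'p': 2}
m['w'] = 7+3 = 10 → {'w': 10, 'a': 6, 't': 1, 'p': 2}
m['u'] = 6 → {'w': 10, 'a': 6, 't': 1, 'p': 2, 'u': 6}
m['a']-m['p'] = 6-2 = 4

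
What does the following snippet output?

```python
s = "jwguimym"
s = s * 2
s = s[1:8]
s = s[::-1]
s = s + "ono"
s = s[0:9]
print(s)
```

mymiugwon

repeat ×2 → 'jwguimymjwguimym'
slice [1:8] → 'wguimym'
reverse → 'mymiugw'
+ 'ono' → 'mymiugwono'
slice [0:9] → 'mymiugwon'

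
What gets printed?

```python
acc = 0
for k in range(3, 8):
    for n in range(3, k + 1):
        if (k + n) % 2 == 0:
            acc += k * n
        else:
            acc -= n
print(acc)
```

k=3,n=3: even sum, acc = 0+9 = 9
k=4,n=3: odd sum, acc = 9-3 = 6
k=4,n=4: even sum, acc = 6+16 = 22
k=5,n=3: even sum, acc = 22+15 = 37
k=5,n=4: odd sum, acc = 37-4 = 33
k=5,n=5: even sum, acc = 33+25 = 58
k=6,n=3: odd sum, acc = 58-3 = 55
k=6,n=4: even sum, acc = 55+24 = 79
k=6,n=5: odd sum, acc = 79-5 = 74
k=6,n=6: even sum, acc = 74+36 = 110
k=7,n=3: even sum, acc = 110+21 = 131
k=7,n=4: odd sum, acc = 131-4 = 127
k=7,n=5: even sum, acc = 127+35 = 162
k=7,n=6: odd sum, acc = 162-6 = 156
k=7,n=7: even sum, acc = 156+49 = 205

205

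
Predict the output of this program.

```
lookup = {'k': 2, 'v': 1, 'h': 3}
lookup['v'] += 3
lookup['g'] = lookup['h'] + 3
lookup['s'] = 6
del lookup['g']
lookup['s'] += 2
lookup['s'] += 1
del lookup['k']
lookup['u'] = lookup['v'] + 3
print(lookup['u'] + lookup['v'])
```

11

lookup['v'] = 1+3 = 4 → {'k': 2, 'v': 4, 'h': 3}
lookup['g'] = lookup['h']+3 = 6 → {'k': 2, 'v': 4, 'h': 3, 'g': 6}
lookup['s'] = 6 → {'k': 2, 'v': 4, 'h': 3, 'g': 6, 's': 6}
del 'g' → {'k': 2, 'v': 4, 'h': 3, 's': 6}
lookup['s'] = 6+2 = 8 → {'k': 2, 'v': 4, 'h': 3, 's': 8}
lookup['s'] = 8+1 = 9 → {'k': 2, 'v': 4, 'h': 3, 's': 9}
del 'k' → {'v': 4, 'h': 3, 's': 9}
lookup['u'] = lookup['v']+3 = 7 → {'v': 4, 'h': 3, 's': 9, 'u': 7}
lookup['u']+lookup['v'] = 7+4 = 11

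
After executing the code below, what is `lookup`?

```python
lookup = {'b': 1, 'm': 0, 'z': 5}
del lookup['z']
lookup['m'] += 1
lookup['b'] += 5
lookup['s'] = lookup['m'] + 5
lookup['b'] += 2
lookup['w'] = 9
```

{'b': 8, 'm': 1, 's': 6, 'w': 9}

del 'z' → {'b': 1, 'm': 0}
lookup['m'] = 0+1 = 1 → {'b': 1, 'm': 1}
lookup['b'] = 1+5 = 6 → {'b': 6, 'm': 1}
lookup['s'] = lookup['m']+5 = 6 → {'b': 6, 'm': 1, 's': 6}
lookup['b'] = 6+2 = 8 → {'b': 8, 'm': 1, 's': 6}
lookup['w'] = 9 → {'b': 8, 'm': 1, 's': 6, 'w': 9}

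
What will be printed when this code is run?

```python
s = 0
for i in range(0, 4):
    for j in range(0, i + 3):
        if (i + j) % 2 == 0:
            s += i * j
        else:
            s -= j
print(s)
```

i=0,j=0: even sum, s = 0+0 = 0
i=0,j=1: odd sum, s = 0-1 = -1
i=0,j=2: even sum, s = (-1)+0 = -1
i=1,j=0: odd sum, s = (-1)-0 = -1
i=1,j=1: even sum, s = (-1)+1 = 0
i=1,j=2: odd sum, s = 0-2 = -2
i=1,j=3: even sum, s = (-2)+3 = 1
i=2,j=0: even sum, s = 1+0 = 1
i=2,j=1: odd sum, s = 1-1 = 0
i=2,j=2: even sum, s = 0+4 = 4
i=2,j=3: odd sum, s = 4-3 = 1
i=2,j=4: even sum, s = 1+8 = 9
i=3,j=0: odd sum, s = 9-0 = 9
i=3,j=1: even sum, s = 9+3 = 12
i=3,j=2: odd sum, s = 12-2 = 10
i=3,j=3: even sum, s = 10+9 = 19
i=3,j=4: odd sum, s = 19-4 = 15
i=3,j=5: even sum, s = 15+15 = 30

30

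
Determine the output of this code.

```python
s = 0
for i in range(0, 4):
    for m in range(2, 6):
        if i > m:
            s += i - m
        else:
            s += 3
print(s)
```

46

i=0,m=2: not 0>2, s = 0+3 = 3
i=0,m=3: not 0>3, s = 3+3 = 6
i=0,m=4: not 0>4, s = 6+3 = 9
i=0,m=5: not 0>5, s = 9+3 = 12
i=1,m=2: not 1>2, s = 12+3 = 15
i=1,m=3: not 1>3, s = 15+3 = 18
i=1,m=4: not 1>4, s = 18+3 = 21
i=1,m=5: not 1>5, s = 21+3 = 24
i=2,m=2: not 2>2, s = 24+3 = 27
i=2,m=3: not 2>3, s = 27+3 = 30
i=2,m=4: not 2>4, s = 30+3 = 33
i=2,m=5: not 2>5, s = 33+3 = 36
i=3,m=2: 3>2, s = 36+1 = 37
i=3,m=3: not 3>3, s = 37+3 = 40
i=3,m=4: not 3>4, s = 40+3 = 43
i=3,m=5: not 3>5, s = 43+3 = 46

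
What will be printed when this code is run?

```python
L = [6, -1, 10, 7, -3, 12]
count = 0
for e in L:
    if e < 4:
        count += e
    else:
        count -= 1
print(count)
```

e=6: not <4, count = 0-1 = -1
e=-1: <4, count = (-1)+(-1) = -2
e=10: not <4, count = (-2)-1 = -3
e=7: not <4, count = (-3)-1 = -4
e=-3: <4, count = (-4)+(-3) = -7
e=12: not <4, count = (-7)-1 = -8

-8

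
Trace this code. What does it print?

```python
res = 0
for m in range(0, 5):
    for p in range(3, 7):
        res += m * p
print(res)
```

180

m=0,p=3: res = 0+0 = 0
m=0,p=4: res = 0+0 = 0
m=0,p=5: res = 0+0 = 0
m=0,p=6: res = 0+0 = 0
m=1,p=3: res = 0+3 = 3
m=1,p=4: res = 3+4 = 7
m=1,p=5: res = 7+5 = 12
m=1,p=6: res = 12+6 = 18
m=2,p=3: res = 18+6 = 24
m=2,p=4: res = 24+8 = 32
m=2,p=5: res = 32+10 = 42
m=2,p=6: res = 42+12 = 54
m=3,p=3: res = 54+9 = 63
m=3,p=4: res = 63+12 = 75
m=3,p=5: res = 75+15 = 90
m=3,p=6: res = 90+18 = 108
m=4,p=3: res = 108+12 = 120
m=4,p=4: res = 120+16 = 136
m=4,p=5: res = 136+20 = 156
m=4,p=6: res = 156+24 = 180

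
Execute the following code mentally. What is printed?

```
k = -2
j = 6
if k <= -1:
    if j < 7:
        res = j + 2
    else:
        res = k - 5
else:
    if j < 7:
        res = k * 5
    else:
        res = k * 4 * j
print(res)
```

k=-2, j=6
k <= -1 is True; j < 7 is True
→ res = j + 2 = 8

8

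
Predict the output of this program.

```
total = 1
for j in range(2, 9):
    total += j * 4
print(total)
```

j=2: total = 1+2*4 = 9
j=3: total = 9+3*4 = 21
j=4: total = 21+4*4 = 37
j=5: total = 37+5*4 = 57
j=6: total = 57+6*4 = 81
j=7: total = 81+7*4 = 109
j=8: total = 109+8*4 = 141

141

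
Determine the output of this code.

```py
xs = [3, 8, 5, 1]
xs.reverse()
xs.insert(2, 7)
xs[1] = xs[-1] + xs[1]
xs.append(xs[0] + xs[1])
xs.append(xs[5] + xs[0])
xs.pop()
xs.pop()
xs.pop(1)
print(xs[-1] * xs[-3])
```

reverse → [1, 5, 8, 3]
insert 7 at 2 → [1, 5, 7, 8, 3]
xs[1] = xs[-1]+xs[1] = 3+5 = 8 → [1, 8, 7, 8, 3]
append xs[0]+xs[1] = 1+8 = 9 → [1, 8, 7, 8, 3, 9]
append xs[5]+xs[0] = 9+1 = 10 → [1, 8, 7, 8, 3, 9, 10]
pop() removes 10 → [1, 8, 7, 8, 3, 9]
pop() removes 9 → [1, 8, 7, 8, 3]
pop(1) removes 8 → [1, 7, 8, 3]
xs[-1]*xs[-3] = 3*7 = 21

21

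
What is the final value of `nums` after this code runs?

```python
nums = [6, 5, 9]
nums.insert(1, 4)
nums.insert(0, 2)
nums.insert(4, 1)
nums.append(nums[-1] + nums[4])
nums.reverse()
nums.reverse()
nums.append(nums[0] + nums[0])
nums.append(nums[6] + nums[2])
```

[2, 6, 4, 5, 1, 9, 10, 4, 14]

insert 4 at 1 → [6, 4, 5, 9]
insert 2 at 0 → [2, 6, 4, 5, 9]
insert 1 at 4 → [2, 6, 4, 5, 1, 9]
append nums[-1]+nums[4] = 9+1 = 10 → [2, 6, 4, 5, 1, 9, 10]
reverse → [10, 9, 1, 5, 4, 6, 2]
reverse → [2, 6, 4, 5, 1, 9, 10]
append nums[0]+nums[0] = 2+2 = 4 → [2, 6, 4, 5, 1, 9, 10, 4]
append nums[6]+nums[2] = 10+4 = 14 → [2, 6, 4, 5, 1, 9, 10, 4, 14]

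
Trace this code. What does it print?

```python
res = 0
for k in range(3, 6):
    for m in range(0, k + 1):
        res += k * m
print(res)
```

k=3,m=0: res = 0+0 = 0
k=3,m=1: res = 0+3 = 3
k=3,m=2: res = 3+6 = 9
k=3,m=3: res = 9+9 = 18
k=4,m=0: res = 18+0 = 18
k=4,m=1: res = 18+4 = 22
k=4,m=2: res = 22+8 = 30
k=4,m=3: res = 30+12 = 42
k=4,m=4: res = 42+16 = 58
k=5,m=0: res = 58+0 = 58
k=5,m=1: res = 58+5 = 63
k=5,m=2: res = 63+10 = 73
k=5,m=3: res = 73+15 = 88
k=5,m=4: res = 88+20 = 108
k=5,m=5: res = 108+25 = 133

133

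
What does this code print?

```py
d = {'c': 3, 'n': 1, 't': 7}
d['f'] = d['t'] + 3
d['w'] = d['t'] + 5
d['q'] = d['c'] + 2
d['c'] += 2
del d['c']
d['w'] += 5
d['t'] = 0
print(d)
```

d['f'] = d['t']+3 = 10 → {'c': 3, 'n': 1, 't': 7, 'f': 10}
d['w'] = d['t']+5 = 12 → {'c': 3, 'n': 1, 't': 7, 'f': 10, 'w': 12}
d['q'] = d['c']+2 = 5 → {'c': 3, 'n': 1, 't': 7, 'f': 10, 'w': 12, 'q': 5}
d['c'] = 3+2 = 5 → {'c': 5, 'n': 1, 't': 7, 'f': 10, 'w': 12, 'q': 5}
del 'c' → {'n': 1, 't': 7, 'f': 10, 'w': 12, 'q': 5}
d['w'] = 12+5 = 17 → {'n': 1, 't': 7, 'f': 10, 'w': 17, 'q': 5}
d['t'] = 0 → {'n': 1, 't': 0, 'f': 10, 'w': 17, 'q': 5}

{'n': 1, 't': 0, 'f': 10, 'w': 17, 'q': 5}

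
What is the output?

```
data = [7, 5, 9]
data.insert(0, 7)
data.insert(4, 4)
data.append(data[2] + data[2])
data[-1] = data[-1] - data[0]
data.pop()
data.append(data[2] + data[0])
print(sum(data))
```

44

insert 7 at 0 → [7, 7, 5, 9]
insert 4 at 4 → [7, 7, 5, 9, 4]
append data[2]+data[2] = 5+5 = 10 → [7, 7, 5, 9, 4, 10]
data[-1] = data[-1]-data[0] = 10-7 = 3 → [7, 7, 5, 9, 4, 3]
pop() removes 3 → [7, 7, 5, 9, 4]
append data[2]+data[0] = 5+7 = 12 → [7, 7, 5, 9, 4, 12]
sum = 44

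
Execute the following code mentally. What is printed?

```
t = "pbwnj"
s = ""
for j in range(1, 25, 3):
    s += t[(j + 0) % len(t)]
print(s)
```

j=1: add t[1]='b' → 'b'
j=4: add t[4]='j' → 'bj'
j=7: add t[2]='w' → 'bjw'
j=10: add t[0]='p' → 'bjwp'
j=13: add t[3]='n' → 'bjwpn'
j=16: add t[1]='b' → 'bjwpnb'
j=19: add t[4]='j' → 'bjwpnbj'
j=22: add t[2]='w' → 'bjwpnbjw'

bjwpnbjw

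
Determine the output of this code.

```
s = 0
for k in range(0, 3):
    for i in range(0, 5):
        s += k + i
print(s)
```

k=0,i=0: s = 0+0 = 0
k=0,i=1: s = 0+1 = 1
k=0,i=2: s = 1+2 = 3
k=0,i=3: s = 3+3 = 6
k=0,i=4: s = 6+4 = 10
k=1,i=0: s = 10+1 = 11
k=1,i=1: s = 11+2 = 13
k=1,i=2: s = 13+3 = 16
k=1,i=3: s = 16+4 = 20
k=1,i=4: s = 20+5 = 25
k=2,i=0: s = 25+2 = 27
k=2,i=1: s = 27+3 = 30
k=2,i=2: s = 30+4 = 34
k=2,i=3: s = 34+5 = 39
k=2,i=4: s = 39+6 = 45

45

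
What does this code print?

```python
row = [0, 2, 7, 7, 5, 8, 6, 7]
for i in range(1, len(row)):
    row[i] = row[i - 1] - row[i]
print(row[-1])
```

i=1: row[1] = 0-2 = -2 → [0, -2, 7, 7, 5, 8, 6, 7]
i=2: row[2] = (-2)-7 = -9 → [0, -2, -9, 7, 5, 8, 6, 7]
i=3: row[3] = (-9)-7 = -16 → [0, -2, -9, -16, 5, 8, 6, 7]
i=4: row[4] = (-16)-5 = -21 → [0, -2, -9, -16, -21, 8, 6, 7]
i=5: row[5] = (-21)-8 = -29 → [0, -2, -9, -16, -21, -29, 6, 7]
i=6: row[6] = (-29)-6 = -35 → [0, -2, -9, -16, -21, -29, -35, 7]
i=7: row[7] = (-35)-7 = -42 → [0, -2, -9, -16, -21, -29, -35, -42]

-42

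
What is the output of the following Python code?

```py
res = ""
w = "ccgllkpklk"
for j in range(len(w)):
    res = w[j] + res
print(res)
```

klkpkllgcc

j=0: prepend 'c' → 'c'
j=1: prepend 'c' → 'cc'
j=2: prepend 'g' → 'gcc'
j=3: prepend 'l' → 'lgcc'
j=4: prepend 'l' → 'llgcc'
j=5: prepend 'k' → 'kllgcc'
j=6: prepend 'p' → 'pkllgcc'
j=7: prepend 'k' → 'kpkllgcc'
j=8: prepend 'l' → 'lkpkllgcc'
j=9: prepend 'k' → 'klkpkllgcc'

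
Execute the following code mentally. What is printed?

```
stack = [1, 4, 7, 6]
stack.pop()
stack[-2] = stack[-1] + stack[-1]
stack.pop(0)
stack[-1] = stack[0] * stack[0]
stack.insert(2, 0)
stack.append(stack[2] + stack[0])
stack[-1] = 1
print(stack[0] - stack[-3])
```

-182

pop() removes 6 → [1, 4, 7]
stack[-2] = stack[-1]+stack[-1] = 7+7 = 14 → [1, 14, 7]
pop(0) removes 1 → [14, 7]
stack[-1] = stack[0]*stack[0] = 14*14 = 196 → [14, 196]
insert 0 at 2 → [14, 196, 0]
append stack[2]+stack[0] = 0+14 = 14 → [14, 196, 0, 14]
stack[-1] = 1 → [14, 196, 0, 1]
stack[0]-stack[-3] = 14-196 = -182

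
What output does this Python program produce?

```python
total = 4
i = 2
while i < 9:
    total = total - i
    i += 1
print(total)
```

i=2: total = 4-2 = 2
i=3: total = 2-3 = -1
i=4: total = (-1)-4 = -5
i=5: total = (-5)-5 = -10
i=6: total = (-10)-6 = -16
i=7: total = (-16)-7 = -23
i=8: total = (-23)-8 = -31

-31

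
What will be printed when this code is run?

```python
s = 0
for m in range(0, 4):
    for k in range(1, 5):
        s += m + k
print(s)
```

64

m=0,k=1: s = 0+1 = 1
m=0,k=2: s = 1+2 = 3
m=0,k=3: s = 3+3 = 6
m=0,k=4: s = 6+4 = 10
m=1,k=1: s = 10+2 = 12
m=1,k=2: s = 12+3 = 15
m=1,k=3: s = 15+4 = 19
m=1,k=4: s = 19+5 = 24
m=2,k=1: s = 24+3 = 27
m=2,k=2: s = 27+4 = 31
m=2,k=3: s = 31+5 = 36
m=2,k=4: s = 36+6 = 42
m=3,k=1: s = 42+4 = 46
m=3,k=2: s = 46+5 = 51
m=3,k=3: s = 51+6 = 57
m=3,k=4: s = 57+7 = 64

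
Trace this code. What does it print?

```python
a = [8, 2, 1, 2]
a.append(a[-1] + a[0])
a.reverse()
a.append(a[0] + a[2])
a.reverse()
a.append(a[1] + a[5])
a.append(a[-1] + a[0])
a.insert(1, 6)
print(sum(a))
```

append a[-1]+a[0] = 2+8 = 10 → [8, 2, 1, 2, 10]
reverse → [10, 2, 1, 2, 8]
append a[0]+a[2] = 10+1 = 11 → [10, 2, 1, 2, 8, 11]
reverse → [11, 8, 2, 1, 2, 10]
append a[1]+a[5] = 8+10 = 18 → [11, 8, 2, 1, 2, 10, 18]
append a[-1]+a[0] = 18+11 = 29 → [11, 8, 2, 1, 2, 10, 18, 29]
insert 6 at 1 → [11, 6, 8, 2, 1, 2, 10, 18, 29]
sum = 87

87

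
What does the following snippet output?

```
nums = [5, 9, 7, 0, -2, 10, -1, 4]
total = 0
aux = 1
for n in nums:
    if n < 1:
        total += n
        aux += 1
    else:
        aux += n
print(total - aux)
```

-42

n=5: not <1; aux=6
n=9: not <1; aux=15
n=7: not <1; aux=22
n=0: <1, total = 0+0 = 0; aux=23
n=-2: <1, total = 0+(-2) = -2; aux=24
n=10: not <1; aux=34
n=-1: <1, total = (-2)+(-1) = -3; aux=35
n=4: not <1; aux=39
total-aux = (-3)-39 = -42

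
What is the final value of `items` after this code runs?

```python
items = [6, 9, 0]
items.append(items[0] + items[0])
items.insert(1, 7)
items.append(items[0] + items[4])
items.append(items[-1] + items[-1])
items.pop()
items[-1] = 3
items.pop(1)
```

[6, 9, 0, 12, 3]

append items[0]+items[0] = 6+6 = 12 → [6, 9, 0, 12]
insert 7 at 1 → [6, 7, 9, 0, 12]
append items[0]+items[4] = 6+12 = 18 → [6, 7, 9, 0, 12, 18]
append items[-1]+items[-1] = 18+18 = 36 → [6, 7, 9, 0, 12, 18, 36]
pop() removes 36 → [6, 7, 9, 0, 12, 18]
items[-1] = 3 → [6, 7, 9, 0, 12, 3]
pop(1) removes 7 → [6, 9, 0, 12, 3]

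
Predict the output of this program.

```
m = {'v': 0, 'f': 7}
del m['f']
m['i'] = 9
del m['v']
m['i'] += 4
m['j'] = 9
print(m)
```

{'i': 13, 'j': 9}

del 'f' → {'v': 0}
m['i'] = 9 → {'v': 0, 'i': 9}
del 'v' → {'i': 9}
m['i'] = 9+4 = 13 → {'i': 13}
m['j'] = 9 → {'i': 13, 'j': 9}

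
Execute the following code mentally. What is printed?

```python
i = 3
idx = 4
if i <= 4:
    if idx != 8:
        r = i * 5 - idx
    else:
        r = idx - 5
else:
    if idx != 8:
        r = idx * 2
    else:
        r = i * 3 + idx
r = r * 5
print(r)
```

55

i=3, idx=4
i <= 4 is True; idx != 8 is True
→ r = i * 5 - idx = 11
r = 11*5 = 55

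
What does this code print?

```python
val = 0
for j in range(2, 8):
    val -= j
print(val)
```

-27

j=2: val = 0-2 = -2
j=3: val = (-2)-3 = -5
j=4: val = (-5)-4 = -9
j=5: val = (-9)-5 = -14
j=6: val = (-14)-6 = -20
j=7: val = (-20)-7 = -27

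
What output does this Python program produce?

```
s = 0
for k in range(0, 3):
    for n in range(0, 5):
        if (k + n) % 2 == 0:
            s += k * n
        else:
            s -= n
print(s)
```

2

k=0,n=0: even sum, s = 0+0 = 0
k=0,n=1: odd sum, s = 0-1 = -1
k=0,n=2: even sum, s = (-1)+0 = -1
k=0,n=3: odd sum, s = (-1)-3 = -4
k=0,n=4: even sum, s = (-4)+0 = -4
k=1,n=0: odd sum, s = (-4)-0 = -4
k=1,n=1: even sum, s = (-4)+1 = -3
k=1,n=2: odd sum, s = (-3)-2 = -5
k=1,n=3: even sum, s = (-5)+3 = -2
k=1,n=4: odd sum, s = (-2)-4 = -6
k=2,n=0: even sum, s = (-6)+0 = -6
k=2,n=1: odd sum, s = (-6)-1 = -7
k=2,n=2: even sum, s = (-7)+4 = -3
k=2,n=3: odd sum, s = (-3)-3 = -6
k=2,n=4: even sum, s = (-6)+8 = 2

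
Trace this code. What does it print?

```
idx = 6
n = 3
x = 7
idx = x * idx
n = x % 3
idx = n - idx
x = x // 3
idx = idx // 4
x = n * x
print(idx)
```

-11

idx = 7*6 = 42
n = 7%3 = 1
idx = 1-42 = -41
x = 7//3 = 2
idx = (-41)//4 = -11
x = 1*2 = 2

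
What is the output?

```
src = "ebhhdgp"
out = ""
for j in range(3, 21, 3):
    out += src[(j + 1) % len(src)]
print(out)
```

j=3: add src[4]='d' → 'd'
j=6: add src[0]='e' → 'de'
j=9: add src[3]='h' → 'deh'
j=12: add src[6]='p' → 'dehp'
j=15: add src[2]='h' → 'dehph'
j=18: add src[5]='g' → 'dehphg'

dehphg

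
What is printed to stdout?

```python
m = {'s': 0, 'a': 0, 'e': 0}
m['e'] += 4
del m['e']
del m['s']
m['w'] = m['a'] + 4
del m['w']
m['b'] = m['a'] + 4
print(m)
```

m['e'] = 0+4 = 4 → {'s': 0, 'a': 0, 'e': 4}
del 'e' → {'s': 0, 'a': 0}
del 's' → {'a': 0}
m['w'] = m['a']+4 = 4 → {'a': 0, 'w': 4}
del 'w' → {'a': 0}
m['b'] = m['a']+4 = 4 → {'a': 0, 'b': 4}

{'a': 0, 'b': 4}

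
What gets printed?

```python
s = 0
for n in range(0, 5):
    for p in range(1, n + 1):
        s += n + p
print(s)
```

50

n=1,p=1: s = 0+2 = 2
n=2,p=1: s = 2+3 = 5
n=2,p=2: s = 5+4 = 9
n=3,p=1: s = 9+4 = 13
n=3,p=2: s = 13+5 = 18
n=3,p=3: s = 18+6 = 24
n=4,p=1: s = 24+5 = 29
n=4,p=2: s = 29+6 = 35
n=4,p=3: s = 35+7 = 42
n=4,p=4: s = 42+8 = 50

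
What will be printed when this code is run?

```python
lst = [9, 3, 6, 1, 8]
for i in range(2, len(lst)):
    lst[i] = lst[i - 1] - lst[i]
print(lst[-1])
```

-12

i=2: lst[2] = 3-6 = -3 → [9, 3, -3, 1, 8]
i=3: lst[3] = (-3)-1 = -4 → [9, 3, -3, -4, 8]
i=4: lst[4] = (-4)-8 = -12 → [9, 3, -3, -4, -12]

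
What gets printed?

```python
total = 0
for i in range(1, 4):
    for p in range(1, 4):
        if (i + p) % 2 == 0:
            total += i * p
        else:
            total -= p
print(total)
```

i=1,p=1: even sum, total = 0+1 = 1
i=1,p=2: odd sum, total = 1-2 = -1
i=1,p=3: even sum, total = (-1)+3 = 2
i=2,p=1: odd sum, total = 2-1 = 1
i=2,p=2: even sum, total = 1+4 = 5
i=2,p=3: odd sum, total = 5-3 = 2
i=3,p=1: even sum, total = 2+3 = 5
i=3,p=2: odd sum, total = 5-2 = 3
i=3,p=3: even sum, total = 3+9 = 12

12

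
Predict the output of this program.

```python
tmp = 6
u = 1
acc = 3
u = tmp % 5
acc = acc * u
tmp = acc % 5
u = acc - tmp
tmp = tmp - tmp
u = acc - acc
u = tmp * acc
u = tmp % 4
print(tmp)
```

0

u = 6%5 = 1
acc = 3*1 = 3
tmp = 3%5 = 3
u = 3-3 = 0
tmp = 3-3 = 0
u = 3-3 = 0
u = 0*3 = 0
u = 0%4 = 0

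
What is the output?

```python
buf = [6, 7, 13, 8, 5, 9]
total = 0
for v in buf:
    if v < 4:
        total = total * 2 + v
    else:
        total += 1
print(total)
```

v=6: not <4, total = 0+1 = 1
v=7: not <4, total = 1+1 = 2
v=13: not <4, total = 2+1 = 3
v=8: not <4, total = 3+1 = 4
v=5: not <4, total = 4+1 = 5
v=9: not <4, total = 5+1 = 6

6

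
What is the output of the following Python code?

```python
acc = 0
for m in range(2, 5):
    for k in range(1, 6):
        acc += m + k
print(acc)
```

m=2,k=1: acc = 0+3 = 3
m=2,k=2: acc = 3+4 = 7
m=2,k=3: acc = 7+5 = 12
m=2,k=4: acc = 12+6 = 18
m=2,k=5: acc = 18+7 = 25
m=3,k=1: acc = 25+4 = 29
m=3,k=2: acc = 29+5 = 34
m=3,k=3: acc = 34+6 = 40
m=3,k=4: acc = 40+7 = 47
m=3,k=5: acc = 47+8 = 55
m=4,k=1: acc = 55+5 = 60
m=4,k=2: acc = 60+6 = 66
m=4,k=3: acc = 66+7 = 73
m=4,k=4: acc = 73+8 = 81
m=4,k=5: acc = 81+9 = 90

90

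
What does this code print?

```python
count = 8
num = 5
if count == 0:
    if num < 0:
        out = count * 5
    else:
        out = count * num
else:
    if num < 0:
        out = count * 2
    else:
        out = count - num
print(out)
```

3

count=8, num=5
count == 0 is False; num < 0 is False
→ out = count - num = 3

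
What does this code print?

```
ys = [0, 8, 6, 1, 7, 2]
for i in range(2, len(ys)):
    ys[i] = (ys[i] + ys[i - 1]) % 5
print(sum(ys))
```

18

i=2: ys[2] = (6+8)%5 = 4 → [0, 8, 4, 1, 7, 2]
i=3: ys[3] = (1+4)%5 = 0 → [0, 8, 4, 0, 7, 2]
i=4: ys[4] = (7+0)%5 = 2 → [0, 8, 4, 0, 2, 2]
i=5: ys[5] = (2+2)%5 = 4 → [0, 8, 4, 0, 2, 4]
sum = 18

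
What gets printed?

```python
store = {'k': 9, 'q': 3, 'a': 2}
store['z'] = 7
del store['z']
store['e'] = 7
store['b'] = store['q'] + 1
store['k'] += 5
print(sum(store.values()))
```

store['z'] = 7 → {'k': 9, 'q': 3, 'a': 2, 'z': 7}
del 'z' → {'k': 9, 'q': 3, 'a': 2}
store['e'] = 7 → {'k': 9, 'q': 3, 'a': 2, 'e': 7}
store['b'] = store['q']+1 = 4 → {'k': 9, 'q': 3, 'a': 2, 'e': 7, 'b': 4}
store['k'] = 9+5 = 14 → {'k': 14, 'q': 3, 'a': 2, 'e': 7, 'b': 4}
sum of values = 30

30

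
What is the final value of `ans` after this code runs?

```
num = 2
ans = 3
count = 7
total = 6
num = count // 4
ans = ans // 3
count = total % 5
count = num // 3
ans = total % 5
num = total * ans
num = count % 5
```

num = 7//4 = 1
ans = 3//3 = 1
count = 6%5 = 1
count = 1//3 = 0
ans = 6%5 = 1
num = 6*1 = 6
num = 0%5 = 0

1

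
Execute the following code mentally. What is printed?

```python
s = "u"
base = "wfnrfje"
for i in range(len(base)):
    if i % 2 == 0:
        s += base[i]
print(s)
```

uwnfe

i=0: add 'w' → 'uw'
i=1: skip
i=2: add 'n' → 'uwn'
i=3: skip
i=4: add 'f' → 'uwnf'
i=5: skip
i=6: add 'e' → 'uwnfe'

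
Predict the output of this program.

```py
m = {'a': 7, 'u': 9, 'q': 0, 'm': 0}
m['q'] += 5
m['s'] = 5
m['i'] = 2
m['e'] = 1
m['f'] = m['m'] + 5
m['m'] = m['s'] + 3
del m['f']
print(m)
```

{'a': 7, 'u': 9, 'q': 5, 'm': 8, 's': 5, 'i': 2, 'e': 1}

m['q'] = 0+5 = 5 → {'a': 7, 'u': 9, 'q': 5, 'm': 0}
m['s'] = 5 → {'a': 7, 'u': 9, 'q': 5, 'm': 0, 's': 5}
m['i'] = 2 → {'a': 7, 'u': 9, 'q': 5, 'm': 0, 's': 5, 'i': 2}
m['e'] = 1 → {'a': 7, 'u': 9, 'q': 5, 'm': 0, 's': 5, 'i': 2, 'e': 1}
m['f'] = m['m']+5 = 5 → {'a': 7, 'u': 9, 'q': 5, 'm': 0, 's': 5, 'i': 2, 'e': 1, 'f': 5}
m['m'] = m['s']+3 = 8 → {'a': 7, 'u': 9, 'q': 5, 'm': 8, 's': 5, 'i': 2, 'e': 1, 'f': 5}
del 'f' → {'a': 7, 'u': 9, 'q': 5, 'm': 8, 's': 5, 'i': 2, 'e': 1}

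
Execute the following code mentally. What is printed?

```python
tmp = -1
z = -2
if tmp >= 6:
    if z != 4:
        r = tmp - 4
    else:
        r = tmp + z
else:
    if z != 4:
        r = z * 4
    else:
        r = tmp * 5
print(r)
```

tmp=-1, z=-2
tmp >= 6 is False; z != 4 is True
→ r = z * 4 = -8

-8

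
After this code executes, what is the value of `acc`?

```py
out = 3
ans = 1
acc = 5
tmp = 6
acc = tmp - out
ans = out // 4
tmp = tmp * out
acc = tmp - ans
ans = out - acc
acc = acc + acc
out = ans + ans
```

acc = 6-3 = 3
ans = 3//4 = 0
tmp = 6*3 = 18
acc = 18-0 = 18
ans = 3-18 = -15
acc = 18+18 = 36
out = (-15)+(-15) = -30

36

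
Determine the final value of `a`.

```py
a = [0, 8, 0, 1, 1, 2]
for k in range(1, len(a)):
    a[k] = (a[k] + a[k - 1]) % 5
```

[0, 3, 3, 4, 0, 2]

k=1: a[1] = (8+0)%5 = 3 → [0, 3, 0, 1, 1, 2]
k=2: a[2] = (0+3)%5 = 3 → [0, 3, 3, 1, 1, 2]
k=3: a[3] = (1+3)%5 = 4 → [0, 3, 3, 4, 1, 2]
k=4: a[4] = (1+4)%5 = 0 → [0, 3, 3, 4, 0, 2]
k=5: a[5] = (2+0)%5 = 2 → [0, 3, 3, 4, 0, 2]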